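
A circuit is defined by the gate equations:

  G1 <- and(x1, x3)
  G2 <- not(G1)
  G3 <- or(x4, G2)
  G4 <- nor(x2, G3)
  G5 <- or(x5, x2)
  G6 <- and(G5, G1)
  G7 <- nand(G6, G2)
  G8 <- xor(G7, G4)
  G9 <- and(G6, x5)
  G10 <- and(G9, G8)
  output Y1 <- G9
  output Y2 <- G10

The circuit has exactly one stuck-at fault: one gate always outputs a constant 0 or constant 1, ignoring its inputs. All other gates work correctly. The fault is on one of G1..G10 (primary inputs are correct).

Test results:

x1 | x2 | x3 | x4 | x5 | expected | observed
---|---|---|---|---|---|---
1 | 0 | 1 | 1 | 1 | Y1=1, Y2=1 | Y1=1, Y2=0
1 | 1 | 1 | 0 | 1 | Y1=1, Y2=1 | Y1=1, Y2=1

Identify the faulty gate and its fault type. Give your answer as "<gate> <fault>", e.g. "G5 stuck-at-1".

Fault-free values for test 1 (x1=1, x2=0, x3=1, x4=1, x5=1): G1=1, G2=0, G3=1, G4=0, G5=1, G6=1, G7=1, G8=1, G9=1, G10=1, giving Y1=1, Y2=1. Observed Y1=1, Y2=0.
Test 1: faults giving observed Y1=1, Y2=0 are {G2 stuck-at-1, G3 stuck-at-0, G4 stuck-at-1, G7 stuck-at-0, G8 stuck-at-0, G10 stuck-at-0}.
Test 2 (x1=1, x2=1, x3=1, x4=0, x5=1): fault-free G1=1, G2=0, G3=0, G4=0, G5=1, G6=1, G7=1, G8=1, G9=1, G10=1 → Y1=1, Y2=1; observed Y1=1, Y2=1. Eliminates G2 stuck-at-1, G4 stuck-at-1, G7 stuck-at-0, G8 stuck-at-0, G10 stuck-at-0.
Only G3 stuck-at-0 is consistent with every test.

G3 stuck-at-0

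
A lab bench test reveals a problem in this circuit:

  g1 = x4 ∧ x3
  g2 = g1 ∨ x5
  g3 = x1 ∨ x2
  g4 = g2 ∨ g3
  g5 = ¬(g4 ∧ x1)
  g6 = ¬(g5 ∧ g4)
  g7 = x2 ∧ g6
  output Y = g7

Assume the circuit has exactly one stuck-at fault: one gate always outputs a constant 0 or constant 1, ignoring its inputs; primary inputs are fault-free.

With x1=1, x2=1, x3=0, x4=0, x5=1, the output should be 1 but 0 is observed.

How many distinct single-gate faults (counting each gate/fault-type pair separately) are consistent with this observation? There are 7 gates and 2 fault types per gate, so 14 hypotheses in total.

3

Fault-free: g1=0, g2=1, g3=1, g4=1, g5=0, g6=1, g7=1 → 1. Observed 0.
  g1 stuck-at-0: output 1 ✗
  g1 stuck-at-1: output 1 ✗
  g2 stuck-at-0: output 1 ✗
  g2 stuck-at-1: output 1 ✗
  g3 stuck-at-0: output 1 ✗
  g3 stuck-at-1: output 1 ✗
  g4 stuck-at-0: output 1 ✗
  g4 stuck-at-1: output 1 ✗
  g5 stuck-at-0: output 1 ✗
  g5 stuck-at-1: output 0 ✓
  g6 stuck-at-0: output 0 ✓
  g6 stuck-at-1: output 1 ✗
  g7 stuck-at-0: output 0 ✓
  g7 stuck-at-1: output 1 ✗
Consistent faults: {g5 stuck-at-1, g6 stuck-at-0, g7 stuck-at-0} — 3 in all.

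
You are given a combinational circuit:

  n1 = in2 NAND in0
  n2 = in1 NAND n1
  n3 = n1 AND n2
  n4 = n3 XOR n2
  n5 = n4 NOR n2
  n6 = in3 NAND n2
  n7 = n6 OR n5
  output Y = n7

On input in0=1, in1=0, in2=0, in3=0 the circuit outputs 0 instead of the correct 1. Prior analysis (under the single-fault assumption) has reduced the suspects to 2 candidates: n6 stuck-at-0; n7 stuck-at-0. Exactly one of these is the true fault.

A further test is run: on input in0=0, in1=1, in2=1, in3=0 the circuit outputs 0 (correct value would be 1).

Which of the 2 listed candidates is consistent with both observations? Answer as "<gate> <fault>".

Evaluate each candidate on input in0=0, in1=1, in2=1, in3=0:
  n6 stuck-at-0: n1=1, n2=0, n3=0, n4=0, n5=1, n6=0 [stuck-at-0], n7=1 → 1 — eliminated
  n7 stuck-at-0: n1=1, n2=0, n3=0, n4=0, n5=1, n6=1, n7=0 [stuck-at-0] → 0 — matches
Only n7 stuck-at-0 reproduces the observed 0.

n7 stuck-at-0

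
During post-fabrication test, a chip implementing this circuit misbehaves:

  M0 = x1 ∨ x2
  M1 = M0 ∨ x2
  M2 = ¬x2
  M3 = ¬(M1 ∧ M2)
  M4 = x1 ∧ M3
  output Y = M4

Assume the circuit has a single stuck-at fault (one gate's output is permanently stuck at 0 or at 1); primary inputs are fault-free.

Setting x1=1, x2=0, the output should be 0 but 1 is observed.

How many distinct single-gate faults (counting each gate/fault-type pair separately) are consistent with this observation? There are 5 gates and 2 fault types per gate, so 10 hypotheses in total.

5

Fault-free: M0=1, M1=1, M2=1, M3=0, M4=0 → 0. Observed 1.
  M0 stuck-at-0: output 1 ✓
  M0 stuck-at-1: output 0 ✗
  M1 stuck-at-0: output 1 ✓
  M1 stuck-at-1: output 0 ✗
  M2 stuck-at-0: output 1 ✓
  M2 stuck-at-1: output 0 ✗
  M3 stuck-at-0: output 0 ✗
  M3 stuck-at-1: output 1 ✓
  M4 stuck-at-0: output 0 ✗
  M4 stuck-at-1: output 1 ✓
Consistent faults: {M0 stuck-at-0, M1 stuck-at-0, M2 stuck-at-0, M3 stuck-at-1, M4 stuck-at-1} — 5 in all.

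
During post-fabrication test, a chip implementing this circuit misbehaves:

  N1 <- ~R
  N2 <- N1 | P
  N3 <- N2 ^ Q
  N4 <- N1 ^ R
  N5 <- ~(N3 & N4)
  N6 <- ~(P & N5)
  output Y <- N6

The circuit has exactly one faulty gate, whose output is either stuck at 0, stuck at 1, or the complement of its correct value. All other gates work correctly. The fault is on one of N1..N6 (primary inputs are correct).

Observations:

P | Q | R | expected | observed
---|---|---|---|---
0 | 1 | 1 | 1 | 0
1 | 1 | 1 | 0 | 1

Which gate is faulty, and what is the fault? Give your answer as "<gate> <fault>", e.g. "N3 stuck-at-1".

Fault-free values for test 1 (P=0, Q=1, R=1): N1=0, N2=0, N3=1, N4=1, N5=0, N6=1, giving Y=1. Observed 0.
Test 1: faults giving observed 0 are {N6 stuck-at-0, N6 inverted output}.
Test 2 (P=1, Q=1, R=1): fault-free N1=0, N2=1, N3=0, N4=1, N5=1, N6=0 → 0; observed 1. Eliminates N6 stuck-at-0.
Only N6 inverted output is consistent with every test.

N6 inverted output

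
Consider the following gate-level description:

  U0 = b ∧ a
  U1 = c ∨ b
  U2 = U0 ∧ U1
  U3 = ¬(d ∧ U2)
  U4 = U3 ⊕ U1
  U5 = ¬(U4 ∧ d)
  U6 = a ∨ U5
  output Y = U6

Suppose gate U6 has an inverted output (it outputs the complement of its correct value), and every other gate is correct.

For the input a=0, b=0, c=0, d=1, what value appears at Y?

Propagate with U6 forced: U0=0, U1=0, U2=0, U3=1, U4=1, U5=0, U6=1 [inverted output].
So Y = 1. (Without the fault it would be 0.)

1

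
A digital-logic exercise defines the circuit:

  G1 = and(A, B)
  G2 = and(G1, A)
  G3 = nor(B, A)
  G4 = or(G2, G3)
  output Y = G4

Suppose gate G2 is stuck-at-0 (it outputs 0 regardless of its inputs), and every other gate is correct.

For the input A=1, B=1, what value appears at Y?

0

Propagate with G2 forced: G1=1, G2=0 [stuck-at-0], G3=0, G4=0.
So Y = 0. (Without the fault it would be 1.)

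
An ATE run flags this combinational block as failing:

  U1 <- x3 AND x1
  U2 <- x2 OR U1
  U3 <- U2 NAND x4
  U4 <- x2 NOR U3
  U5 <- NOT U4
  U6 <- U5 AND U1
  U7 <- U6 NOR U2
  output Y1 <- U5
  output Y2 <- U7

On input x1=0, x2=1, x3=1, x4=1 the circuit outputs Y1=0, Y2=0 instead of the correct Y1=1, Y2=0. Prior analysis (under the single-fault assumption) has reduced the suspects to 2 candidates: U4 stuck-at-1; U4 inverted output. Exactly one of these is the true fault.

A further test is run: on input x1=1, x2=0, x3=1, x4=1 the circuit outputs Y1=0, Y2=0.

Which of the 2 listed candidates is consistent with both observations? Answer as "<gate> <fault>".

U4 stuck-at-1

Evaluate each candidate on input x1=1, x2=0, x3=1, x4=1:
  U4 stuck-at-1: U1=1, U2=1, U3=0, U4=1 [stuck-at-1], U5=0, U6=0, U7=0 → Y1=0, Y2=0 — matches
  U4 inverted output: U1=1, U2=1, U3=0, U4=0 [inverted output], U5=1, U6=1, U7=0 → Y1=1, Y2=0 — eliminated
Only U4 stuck-at-1 reproduces the observed Y1=0, Y2=0.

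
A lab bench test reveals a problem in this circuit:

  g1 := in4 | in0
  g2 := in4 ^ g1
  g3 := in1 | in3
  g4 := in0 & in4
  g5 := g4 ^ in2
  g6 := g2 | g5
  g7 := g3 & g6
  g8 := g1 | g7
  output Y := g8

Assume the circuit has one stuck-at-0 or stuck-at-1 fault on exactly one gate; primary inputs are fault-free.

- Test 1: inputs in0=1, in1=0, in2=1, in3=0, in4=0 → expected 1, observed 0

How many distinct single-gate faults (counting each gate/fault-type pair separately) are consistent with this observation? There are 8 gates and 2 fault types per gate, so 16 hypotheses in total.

Fault-free: g1=1, g2=1, g3=0, g4=0, g5=1, g6=1, g7=0, g8=1 → 1. Observed 0.
  g1: stuck-at-0 ✓; others ✗
  g2: none of the 2 fault types match ✗
  g3: none of the 2 fault types match ✗
  g4: none of the 2 fault types match ✗
  g5: none of the 2 fault types match ✗
  g6: none of the 2 fault types match ✗
  g7: none of the 2 fault types match ✗
  g8: stuck-at-0 ✓; others ✗
Consistent faults: {g1 stuck-at-0, g8 stuck-at-0} — 2 in all.

2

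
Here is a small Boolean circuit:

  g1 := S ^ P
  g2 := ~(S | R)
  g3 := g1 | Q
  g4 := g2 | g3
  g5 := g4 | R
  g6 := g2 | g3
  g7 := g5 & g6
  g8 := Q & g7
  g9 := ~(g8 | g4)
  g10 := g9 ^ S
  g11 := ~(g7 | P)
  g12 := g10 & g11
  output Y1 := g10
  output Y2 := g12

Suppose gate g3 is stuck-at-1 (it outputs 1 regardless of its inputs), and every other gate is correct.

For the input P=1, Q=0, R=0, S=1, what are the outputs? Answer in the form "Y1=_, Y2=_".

Y1=1, Y2=0

Propagate with g3 forced: g1=0, g2=0, g3=1 [stuck-at-1], g4=1, g5=1, g6=1, g7=1, g8=0, g9=0, g10=1, g11=0, g12=0.
So the outputs are Y1=1, Y2=0. (Without the fault they would be Y1=0, Y2=0.)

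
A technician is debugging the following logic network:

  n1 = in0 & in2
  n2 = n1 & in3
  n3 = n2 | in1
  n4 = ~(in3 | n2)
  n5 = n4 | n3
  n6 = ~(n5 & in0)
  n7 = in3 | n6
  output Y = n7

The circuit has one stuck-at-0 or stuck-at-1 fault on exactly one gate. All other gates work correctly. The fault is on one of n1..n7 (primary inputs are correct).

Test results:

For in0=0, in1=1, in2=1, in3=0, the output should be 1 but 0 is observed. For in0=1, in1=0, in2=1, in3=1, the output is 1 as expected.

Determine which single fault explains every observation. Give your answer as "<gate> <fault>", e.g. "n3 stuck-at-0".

n6 stuck-at-0

Fault-free values for test 1 (in0=0, in1=1, in2=1, in3=0): n1=0, n2=0, n3=1, n4=1, n5=1, n6=1, n7=1, giving Y=1. Observed 0.
Test 1: faults giving observed 0 are {n6 stuck-at-0, n7 stuck-at-0}.
Test 2 (in0=1, in1=0, in2=1, in3=1): fault-free n1=1, n2=1, n3=1, n4=0, n5=1, n6=0, n7=1 → 1; observed 1. Eliminates n7 stuck-at-0.
Only n6 stuck-at-0 is consistent with every test.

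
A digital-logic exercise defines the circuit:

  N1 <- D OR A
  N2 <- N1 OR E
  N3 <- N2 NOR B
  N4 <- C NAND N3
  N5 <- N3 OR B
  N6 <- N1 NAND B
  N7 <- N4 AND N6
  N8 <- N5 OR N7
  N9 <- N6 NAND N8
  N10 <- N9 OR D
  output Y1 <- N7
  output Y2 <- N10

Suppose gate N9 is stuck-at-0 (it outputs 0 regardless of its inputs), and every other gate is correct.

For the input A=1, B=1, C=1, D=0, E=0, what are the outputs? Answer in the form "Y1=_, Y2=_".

Propagate with N9 forced: N1=1, N2=1, N3=0, N4=1, N5=1, N6=0, N7=0, N8=1, N9=0 [stuck-at-0], N10=0.
So the outputs are Y1=0, Y2=0. (Without the fault they would be Y1=0, Y2=1.)

Y1=0, Y2=0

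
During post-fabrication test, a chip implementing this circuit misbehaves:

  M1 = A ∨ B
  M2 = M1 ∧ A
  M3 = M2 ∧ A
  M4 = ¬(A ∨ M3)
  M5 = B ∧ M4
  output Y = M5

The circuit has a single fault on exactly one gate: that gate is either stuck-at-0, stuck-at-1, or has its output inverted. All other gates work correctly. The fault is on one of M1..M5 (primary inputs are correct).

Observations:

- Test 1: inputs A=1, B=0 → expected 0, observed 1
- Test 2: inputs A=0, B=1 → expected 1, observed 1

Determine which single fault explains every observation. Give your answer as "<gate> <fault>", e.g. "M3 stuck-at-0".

M5 stuck-at-1

Fault-free values for test 1 (A=1, B=0): M1=1, M2=1, M3=1, M4=0, M5=0, giving Y=0. Observed 1.
Test 1: faults giving observed 1 are {M5 stuck-at-1, M5 inverted output}.
Test 2 (A=0, B=1): fault-free M1=1, M2=0, M3=0, M4=1, M5=1 → 1; observed 1. Eliminates M5 inverted output.
Only M5 stuck-at-1 is consistent with every test.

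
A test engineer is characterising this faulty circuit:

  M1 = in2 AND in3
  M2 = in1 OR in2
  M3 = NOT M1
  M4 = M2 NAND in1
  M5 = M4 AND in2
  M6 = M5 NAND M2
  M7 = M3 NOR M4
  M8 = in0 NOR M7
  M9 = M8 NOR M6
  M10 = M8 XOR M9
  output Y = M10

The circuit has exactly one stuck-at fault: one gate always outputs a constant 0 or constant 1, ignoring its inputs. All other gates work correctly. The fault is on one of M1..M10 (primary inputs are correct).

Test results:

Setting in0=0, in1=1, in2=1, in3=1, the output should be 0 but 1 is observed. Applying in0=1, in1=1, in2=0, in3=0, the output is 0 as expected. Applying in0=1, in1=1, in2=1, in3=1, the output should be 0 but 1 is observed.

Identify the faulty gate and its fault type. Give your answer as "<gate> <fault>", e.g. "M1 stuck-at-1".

M4 stuck-at-1

Fault-free values for test 1 (in0=0, in1=1, in2=1, in3=1): M1=1, M2=1, M3=0, M4=0, M5=0, M6=1, M7=1, M8=0, M9=0, M10=0, giving Y=0. Observed 1.
Test 1: faults giving observed 1 are {M1 stuck-at-0, M2 stuck-at-0, M3 stuck-at-1, M4 stuck-at-1, M5 stuck-at-1, M6 stuck-at-0, M7 stuck-at-0, M8 stuck-at-1, M9 stuck-at-1, M10 stuck-at-1}.
Test 2 (in0=1, in1=1, in2=0, in3=0): fault-free M1=0, M2=1, M3=1, M4=0, M5=0, M6=1, M7=0, M8=0, M9=0, M10=0 → 0; observed 0. Eliminates M5 stuck-at-1, M6 stuck-at-0, M8 stuck-at-1, M9 stuck-at-1, M10 stuck-at-1.
Test 3 (in0=1, in1=1, in2=1, in3=1): fault-free M1=1, M2=1, M3=0, M4=0, M5=0, M6=1, M7=1, M8=0, M9=0, M10=0 → 0; observed 1. Eliminates M1 stuck-at-0, M2 stuck-at-0, M3 stuck-at-1, M7 stuck-at-0.
Only M4 stuck-at-1 is consistent with every test.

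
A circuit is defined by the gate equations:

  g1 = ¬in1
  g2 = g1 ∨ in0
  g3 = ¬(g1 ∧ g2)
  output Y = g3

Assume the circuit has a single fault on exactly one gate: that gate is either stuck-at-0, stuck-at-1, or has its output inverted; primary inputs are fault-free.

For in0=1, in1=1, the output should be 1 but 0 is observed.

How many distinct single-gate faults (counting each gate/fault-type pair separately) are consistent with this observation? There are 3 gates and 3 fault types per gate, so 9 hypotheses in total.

Fault-free: g1=0, g2=1, g3=1 → 1. Observed 0.
  g1 stuck-at-0: output 1 ✗
  g1 stuck-at-1: output 0 ✓
  g1 inverted output: output 0 ✓
  g2 stuck-at-0: output 1 ✗
  g2 stuck-at-1: output 1 ✗
  g2 inverted output: output 1 ✗
  g3 stuck-at-0: output 0 ✓
  g3 stuck-at-1: output 1 ✗
  g3 inverted output: output 0 ✓
Consistent faults: {g1 stuck-at-1, g1 inverted output, g3 stuck-at-0, g3 inverted output} — 4 in all.

4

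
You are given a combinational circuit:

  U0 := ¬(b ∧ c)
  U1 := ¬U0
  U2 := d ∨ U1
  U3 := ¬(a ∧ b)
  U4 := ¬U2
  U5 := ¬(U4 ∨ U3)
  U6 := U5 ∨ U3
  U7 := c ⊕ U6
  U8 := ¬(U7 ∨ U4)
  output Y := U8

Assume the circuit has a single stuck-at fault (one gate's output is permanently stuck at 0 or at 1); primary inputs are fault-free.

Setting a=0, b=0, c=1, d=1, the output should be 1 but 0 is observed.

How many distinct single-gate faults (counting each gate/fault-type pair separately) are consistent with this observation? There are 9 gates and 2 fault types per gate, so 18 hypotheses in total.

Fault-free: U0=1, U1=0, U2=1, U3=1, U4=0, U5=0, U6=1, U7=0, U8=1 → 1. Observed 0.
  U0: none of the 2 fault types match ✗
  U1: none of the 2 fault types match ✗
  U2: stuck-at-0 ✓; others ✗
  U3: none of the 2 fault types match ✗
  U4: stuck-at-1 ✓; others ✗
  U5: none of the 2 fault types match ✗
  U6: stuck-at-0 ✓; others ✗
  U7: stuck-at-1 ✓; others ✗
  U8: stuck-at-0 ✓; others ✗
Consistent faults: {U2 stuck-at-0, U4 stuck-at-1, U6 stuck-at-0, U7 stuck-at-1, U8 stuck-at-0} — 5 in all.

5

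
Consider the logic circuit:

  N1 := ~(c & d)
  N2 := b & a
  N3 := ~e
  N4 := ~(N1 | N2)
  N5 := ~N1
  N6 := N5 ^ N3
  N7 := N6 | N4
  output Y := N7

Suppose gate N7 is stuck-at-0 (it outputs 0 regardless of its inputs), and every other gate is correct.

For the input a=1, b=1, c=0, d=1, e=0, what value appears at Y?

0

Propagate with N7 forced: N1=1, N2=1, N3=1, N4=0, N5=0, N6=1, N7=0 [stuck-at-0].
So Y = 0. (Without the fault it would be 1.)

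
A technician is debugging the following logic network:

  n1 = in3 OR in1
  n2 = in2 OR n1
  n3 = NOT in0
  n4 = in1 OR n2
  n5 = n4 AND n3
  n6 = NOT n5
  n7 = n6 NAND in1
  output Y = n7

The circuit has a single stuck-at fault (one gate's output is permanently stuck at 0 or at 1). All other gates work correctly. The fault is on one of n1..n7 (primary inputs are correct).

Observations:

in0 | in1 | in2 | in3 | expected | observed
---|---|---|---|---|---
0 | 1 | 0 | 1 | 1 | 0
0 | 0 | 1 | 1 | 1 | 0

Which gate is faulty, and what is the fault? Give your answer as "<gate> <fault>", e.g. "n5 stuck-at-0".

n7 stuck-at-0

Fault-free values for test 1 (in0=0, in1=1, in2=0, in3=1): n1=1, n2=1, n3=1, n4=1, n5=1, n6=0, n7=1, giving Y=1. Observed 0.
Test 1: faults giving observed 0 are {n3 stuck-at-0, n4 stuck-at-0, n5 stuck-at-0, n6 stuck-at-1, n7 stuck-at-0}.
Test 2 (in0=0, in1=0, in2=1, in3=1): fault-free n1=1, n2=1, n3=1, n4=1, n5=1, n6=0, n7=1 → 1; observed 0. Eliminates n3 stuck-at-0, n4 stuck-at-0, n5 stuck-at-0, n6 stuck-at-1.
Only n7 stuck-at-0 is consistent with every test.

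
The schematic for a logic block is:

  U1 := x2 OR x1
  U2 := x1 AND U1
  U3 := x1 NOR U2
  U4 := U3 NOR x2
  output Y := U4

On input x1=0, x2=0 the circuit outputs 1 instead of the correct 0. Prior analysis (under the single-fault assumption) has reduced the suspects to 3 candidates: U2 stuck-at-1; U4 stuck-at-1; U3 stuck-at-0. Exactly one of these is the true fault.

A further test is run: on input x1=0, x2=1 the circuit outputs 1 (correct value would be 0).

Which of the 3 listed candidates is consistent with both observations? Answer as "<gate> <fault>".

U4 stuck-at-1

Evaluate each candidate on input x1=0, x2=1:
  U2 stuck-at-1: U1=1, U2=1 [stuck-at-1], U3=0, U4=0 → 0 — eliminated
  U4 stuck-at-1: U1=1, U2=0, U3=1, U4=1 [stuck-at-1] → 1 — matches
  U3 stuck-at-0: U1=1, U2=0, U3=0 [stuck-at-0], U4=0 → 0 — eliminated
Only U4 stuck-at-1 reproduces the observed 1.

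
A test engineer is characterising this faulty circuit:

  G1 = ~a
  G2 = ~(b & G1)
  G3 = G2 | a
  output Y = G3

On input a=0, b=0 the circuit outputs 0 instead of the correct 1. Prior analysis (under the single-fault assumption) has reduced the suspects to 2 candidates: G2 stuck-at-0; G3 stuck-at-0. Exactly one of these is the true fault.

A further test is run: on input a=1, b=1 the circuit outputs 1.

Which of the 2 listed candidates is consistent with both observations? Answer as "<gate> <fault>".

G2 stuck-at-0

Evaluate each candidate on input a=1, b=1:
  G2 stuck-at-0: G1=0, G2=0 [stuck-at-0], G3=1 → 1 — matches
  G3 stuck-at-0: G1=0, G2=1, G3=0 [stuck-at-0] → 0 — eliminated
Only G2 stuck-at-0 reproduces the observed 1.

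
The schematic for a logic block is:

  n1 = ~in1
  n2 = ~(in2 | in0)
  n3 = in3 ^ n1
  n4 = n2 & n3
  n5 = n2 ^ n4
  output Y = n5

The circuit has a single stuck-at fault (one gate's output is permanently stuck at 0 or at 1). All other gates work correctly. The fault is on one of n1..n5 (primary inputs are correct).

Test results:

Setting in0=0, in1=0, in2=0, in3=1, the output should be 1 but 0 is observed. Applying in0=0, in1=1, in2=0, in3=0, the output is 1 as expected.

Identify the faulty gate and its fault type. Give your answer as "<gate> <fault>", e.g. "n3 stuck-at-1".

Fault-free values for test 1 (in0=0, in1=0, in2=0, in3=1): n1=1, n2=1, n3=0, n4=0, n5=1, giving Y=1. Observed 0.
Test 1: faults giving observed 0 are {n1 stuck-at-0, n2 stuck-at-0, n3 stuck-at-1, n4 stuck-at-1, n5 stuck-at-0}.
Test 2 (in0=0, in1=1, in2=0, in3=0): fault-free n1=0, n2=1, n3=0, n4=0, n5=1 → 1; observed 1. Eliminates n2 stuck-at-0, n3 stuck-at-1, n4 stuck-at-1, n5 stuck-at-0.
Only n1 stuck-at-0 is consistent with every test.

n1 stuck-at-0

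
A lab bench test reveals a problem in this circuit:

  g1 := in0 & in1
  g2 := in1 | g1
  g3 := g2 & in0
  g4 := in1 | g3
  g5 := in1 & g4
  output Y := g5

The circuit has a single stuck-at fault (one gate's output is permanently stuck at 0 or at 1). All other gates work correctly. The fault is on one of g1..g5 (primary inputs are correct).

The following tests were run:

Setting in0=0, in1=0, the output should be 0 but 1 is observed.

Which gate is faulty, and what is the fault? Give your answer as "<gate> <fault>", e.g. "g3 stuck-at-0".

Fault-free values for test 1 (in0=0, in1=0): g1=0, g2=0, g3=0, g4=0, g5=0, giving Y=0. Observed 1.
Test 1: faults giving observed 1 are {g5 stuck-at-1}.
Only g5 stuck-at-1 is consistent with every test.

g5 stuck-at-1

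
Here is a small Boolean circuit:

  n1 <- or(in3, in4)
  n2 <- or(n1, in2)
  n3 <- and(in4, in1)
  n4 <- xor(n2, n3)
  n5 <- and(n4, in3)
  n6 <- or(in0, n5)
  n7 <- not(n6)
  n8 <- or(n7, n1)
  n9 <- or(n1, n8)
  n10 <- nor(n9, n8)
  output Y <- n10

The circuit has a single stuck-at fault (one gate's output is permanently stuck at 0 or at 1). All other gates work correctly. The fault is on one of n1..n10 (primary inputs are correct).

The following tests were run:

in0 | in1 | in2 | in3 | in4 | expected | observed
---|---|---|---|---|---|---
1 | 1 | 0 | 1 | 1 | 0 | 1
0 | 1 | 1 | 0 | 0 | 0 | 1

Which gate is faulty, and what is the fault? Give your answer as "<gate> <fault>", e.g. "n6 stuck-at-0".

n10 stuck-at-1

Fault-free values for test 1 (in0=1, in1=1, in2=0, in3=1, in4=1): n1=1, n2=1, n3=1, n4=0, n5=0, n6=1, n7=0, n8=1, n9=1, n10=0, giving Y=0. Observed 1.
Test 1: faults giving observed 1 are {n1 stuck-at-0, n10 stuck-at-1}.
Test 2 (in0=0, in1=1, in2=1, in3=0, in4=0): fault-free n1=0, n2=1, n3=0, n4=1, n5=0, n6=0, n7=1, n8=1, n9=1, n10=0 → 0; observed 1. Eliminates n1 stuck-at-0.
Only n10 stuck-at-1 is consistent with every test.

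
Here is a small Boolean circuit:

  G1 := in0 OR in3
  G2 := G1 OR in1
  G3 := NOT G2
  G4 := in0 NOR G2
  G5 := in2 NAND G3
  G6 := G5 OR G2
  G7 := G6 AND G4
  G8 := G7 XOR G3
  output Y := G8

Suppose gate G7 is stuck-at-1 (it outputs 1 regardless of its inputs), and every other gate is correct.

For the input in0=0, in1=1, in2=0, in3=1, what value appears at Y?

1

Propagate with G7 forced: G1=1, G2=1, G3=0, G4=0, G5=1, G6=1, G7=1 [stuck-at-1], G8=1.
So Y = 1. (Without the fault it would be 0.)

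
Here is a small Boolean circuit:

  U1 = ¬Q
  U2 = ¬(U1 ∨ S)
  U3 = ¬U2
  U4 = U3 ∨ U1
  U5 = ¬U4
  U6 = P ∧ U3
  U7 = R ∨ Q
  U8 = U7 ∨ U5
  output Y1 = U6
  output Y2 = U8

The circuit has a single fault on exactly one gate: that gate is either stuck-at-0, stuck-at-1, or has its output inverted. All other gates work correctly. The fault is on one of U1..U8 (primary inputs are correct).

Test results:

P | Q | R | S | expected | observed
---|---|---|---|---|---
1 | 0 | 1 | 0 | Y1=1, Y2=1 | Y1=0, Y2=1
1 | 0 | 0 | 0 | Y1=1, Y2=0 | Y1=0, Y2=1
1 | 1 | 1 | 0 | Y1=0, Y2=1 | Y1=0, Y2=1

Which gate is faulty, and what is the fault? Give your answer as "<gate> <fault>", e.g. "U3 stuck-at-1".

Fault-free values for test 1 (P=1, Q=0, R=1, S=0): U1=1, U2=0, U3=1, U4=1, U5=0, U6=1, U7=1, U8=1, giving Y1=1, Y2=1. Observed Y1=0, Y2=1.
Test 1: faults giving observed Y1=0, Y2=1 are {U1 stuck-at-0, U1 inverted output, U2 stuck-at-1, U2 inverted output, U3 stuck-at-0, U3 inverted output, U6 stuck-at-0, U6 inverted output}.
Test 2 (P=1, Q=0, R=0, S=0): fault-free U1=1, U2=0, U3=1, U4=1, U5=0, U6=1, U7=0, U8=0 → Y1=1, Y2=0; observed Y1=0, Y2=1. Eliminates U2 stuck-at-1, U2 inverted output, U3 stuck-at-0, U3 inverted output, U6 stuck-at-0, U6 inverted output.
Test 3 (P=1, Q=1, R=1, S=0): fault-free U1=0, U2=1, U3=0, U4=0, U5=1, U6=0, U7=1, U8=1 → Y1=0, Y2=1; observed Y1=0, Y2=1. Eliminates U1 inverted output.
Only U1 stuck-at-0 is consistent with every test.

U1 stuck-at-0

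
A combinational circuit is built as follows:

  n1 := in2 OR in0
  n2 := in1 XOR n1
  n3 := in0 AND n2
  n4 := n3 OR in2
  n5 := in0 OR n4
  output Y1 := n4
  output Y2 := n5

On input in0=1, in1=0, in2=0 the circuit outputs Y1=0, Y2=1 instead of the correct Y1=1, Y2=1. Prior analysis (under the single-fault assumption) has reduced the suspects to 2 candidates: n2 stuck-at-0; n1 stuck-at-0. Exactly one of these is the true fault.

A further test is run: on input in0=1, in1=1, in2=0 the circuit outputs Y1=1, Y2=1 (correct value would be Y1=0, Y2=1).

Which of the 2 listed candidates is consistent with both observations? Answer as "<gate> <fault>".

Evaluate each candidate on input in0=1, in1=1, in2=0:
  n2 stuck-at-0: n1=1, n2=0 [stuck-at-0], n3=0, n4=0, n5=1 → Y1=0, Y2=1 — eliminated
  n1 stuck-at-0: n1=0 [stuck-at-0], n2=1, n3=1, n4=1, n5=1 → Y1=1, Y2=1 — matches
Only n1 stuck-at-0 reproduces the observed Y1=1, Y2=1.

n1 stuck-at-0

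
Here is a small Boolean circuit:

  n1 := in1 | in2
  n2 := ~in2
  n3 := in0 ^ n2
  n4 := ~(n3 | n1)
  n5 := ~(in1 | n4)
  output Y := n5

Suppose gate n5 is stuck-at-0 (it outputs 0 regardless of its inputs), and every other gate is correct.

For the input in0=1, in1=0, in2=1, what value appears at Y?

0

Propagate with n5 forced: n1=1, n2=0, n3=1, n4=0, n5=0 [stuck-at-0].
So Y = 0. (Without the fault it would be 1.)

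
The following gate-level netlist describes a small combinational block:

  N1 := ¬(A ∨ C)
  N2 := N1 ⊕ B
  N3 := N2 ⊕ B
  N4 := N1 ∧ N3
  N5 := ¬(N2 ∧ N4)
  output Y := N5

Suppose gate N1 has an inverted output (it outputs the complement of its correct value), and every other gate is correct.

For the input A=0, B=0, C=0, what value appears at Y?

Propagate with N1 forced: N1=0 [inverted output], N2=0, N3=0, N4=0, N5=1.
So Y = 1. (Without the fault it would be 0.)

1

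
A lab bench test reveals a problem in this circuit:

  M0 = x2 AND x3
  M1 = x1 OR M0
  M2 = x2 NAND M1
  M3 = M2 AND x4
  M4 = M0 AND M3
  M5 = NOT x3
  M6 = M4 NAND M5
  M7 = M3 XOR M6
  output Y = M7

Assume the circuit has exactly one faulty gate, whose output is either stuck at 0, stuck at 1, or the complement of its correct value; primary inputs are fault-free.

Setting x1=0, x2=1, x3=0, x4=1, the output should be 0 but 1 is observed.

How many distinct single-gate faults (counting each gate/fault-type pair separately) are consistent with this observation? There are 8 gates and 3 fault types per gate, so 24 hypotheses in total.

Fault-free: M0=0, M1=0, M2=1, M3=1, M4=0, M5=1, M6=1, M7=0 → 0. Observed 1.
  M0: stuck-at-1, inverted output ✓; others ✗
  M1: stuck-at-1, inverted output ✓; others ✗
  M2: stuck-at-0, inverted output ✓; others ✗
  M3: stuck-at-0, inverted output ✓; others ✗
  M4: stuck-at-1, inverted output ✓; others ✗
  M5: none of the 3 fault types match ✗
  M6: stuck-at-0, inverted output ✓; others ✗
  M7: stuck-at-1, inverted output ✓; others ✗
Consistent faults: {M0 stuck-at-1, M0 inverted output, M1 stuck-at-1, M1 inverted output, M2 stuck-at-0, M2 inverted output, M3 stuck-at-0, M3 inverted output, M4 stuck-at-1, M4 inverted output, M6 stuck-at-0, M6 inverted output, M7 stuck-at-1, M7 inverted output} — 14 in all.

14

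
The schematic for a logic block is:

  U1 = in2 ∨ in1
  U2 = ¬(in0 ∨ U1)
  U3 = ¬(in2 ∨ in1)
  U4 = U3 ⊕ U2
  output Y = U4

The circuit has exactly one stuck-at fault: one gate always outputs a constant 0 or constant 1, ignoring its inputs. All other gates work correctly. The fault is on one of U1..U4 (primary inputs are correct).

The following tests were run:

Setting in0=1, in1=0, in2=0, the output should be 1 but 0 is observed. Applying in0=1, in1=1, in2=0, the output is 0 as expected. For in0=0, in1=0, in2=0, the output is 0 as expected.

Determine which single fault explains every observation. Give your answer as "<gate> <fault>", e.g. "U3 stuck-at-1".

Fault-free values for test 1 (in0=1, in1=0, in2=0): U1=0, U2=0, U3=1, U4=1, giving Y=1. Observed 0.
Test 1: faults giving observed 0 are {U2 stuck-at-1, U3 stuck-at-0, U4 stuck-at-0}.
Test 2 (in0=1, in1=1, in2=0): fault-free U1=1, U2=0, U3=0, U4=0 → 0; observed 0. Eliminates U2 stuck-at-1.
Test 3 (in0=0, in1=0, in2=0): fault-free U1=0, U2=1, U3=1, U4=0 → 0; observed 0. Eliminates U3 stuck-at-0.
Only U4 stuck-at-0 is consistent with every test.

U4 stuck-at-0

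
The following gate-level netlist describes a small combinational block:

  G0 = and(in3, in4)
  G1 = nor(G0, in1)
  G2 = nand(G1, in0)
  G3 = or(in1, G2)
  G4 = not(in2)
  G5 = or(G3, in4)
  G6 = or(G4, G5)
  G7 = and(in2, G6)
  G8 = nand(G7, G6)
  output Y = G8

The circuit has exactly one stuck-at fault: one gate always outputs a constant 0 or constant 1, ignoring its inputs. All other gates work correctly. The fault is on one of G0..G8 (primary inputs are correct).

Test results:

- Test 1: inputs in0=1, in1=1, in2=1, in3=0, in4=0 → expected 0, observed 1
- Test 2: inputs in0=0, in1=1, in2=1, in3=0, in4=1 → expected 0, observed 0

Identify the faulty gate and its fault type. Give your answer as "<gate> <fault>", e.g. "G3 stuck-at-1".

Fault-free values for test 1 (in0=1, in1=1, in2=1, in3=0, in4=0): G0=0, G1=0, G2=1, G3=1, G4=0, G5=1, G6=1, G7=1, G8=0, giving Y=0. Observed 1.
Test 1: faults giving observed 1 are {G3 stuck-at-0, G5 stuck-at-0, G6 stuck-at-0, G7 stuck-at-0, G8 stuck-at-1}.
Test 2 (in0=0, in1=1, in2=1, in3=0, in4=1): fault-free G0=0, G1=0, G2=1, G3=1, G4=0, G5=1, G6=1, G7=1, G8=0 → 0; observed 0. Eliminates G5 stuck-at-0, G6 stuck-at-0, G7 stuck-at-0, G8 stuck-at-1.
Only G3 stuck-at-0 is consistent with every test.

G3 stuck-at-0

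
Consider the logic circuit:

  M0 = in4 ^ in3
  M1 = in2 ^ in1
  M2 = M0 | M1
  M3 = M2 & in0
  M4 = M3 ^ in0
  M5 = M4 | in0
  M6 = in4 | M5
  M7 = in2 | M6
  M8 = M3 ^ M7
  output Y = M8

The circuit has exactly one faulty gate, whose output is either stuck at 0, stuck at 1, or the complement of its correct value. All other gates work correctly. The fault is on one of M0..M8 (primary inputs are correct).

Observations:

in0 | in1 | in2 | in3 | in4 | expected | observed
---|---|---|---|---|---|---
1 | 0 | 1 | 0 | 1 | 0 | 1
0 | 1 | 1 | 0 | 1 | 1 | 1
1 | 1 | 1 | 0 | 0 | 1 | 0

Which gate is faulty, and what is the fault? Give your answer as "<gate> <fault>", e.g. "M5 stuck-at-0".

M2 inverted output

Fault-free values for test 1 (in0=1, in1=0, in2=1, in3=0, in4=1): M0=1, M1=1, M2=1, M3=1, M4=0, M5=1, M6=1, M7=1, M8=0, giving Y=0. Observed 1.
Test 1: faults giving observed 1 are {M2 stuck-at-0, M2 inverted output, M3 stuck-at-0, M3 inverted output, M7 stuck-at-0, M7 inverted output, M8 stuck-at-1, M8 inverted output}.
Test 2 (in0=0, in1=1, in2=1, in3=0, in4=1): fault-free M0=1, M1=0, M2=1, M3=0, M4=0, M5=0, M6=1, M7=1, M8=1 → 1; observed 1. Eliminates M3 inverted output, M7 stuck-at-0, M7 inverted output, M8 inverted output.
Test 3 (in0=1, in1=1, in2=1, in3=0, in4=0): fault-free M0=0, M1=0, M2=0, M3=0, M4=1, M5=1, M6=1, M7=1, M8=1 → 1; observed 0. Eliminates M2 stuck-at-0, M3 stuck-at-0, M8 stuck-at-1.
Only M2 inverted output is consistent with every test.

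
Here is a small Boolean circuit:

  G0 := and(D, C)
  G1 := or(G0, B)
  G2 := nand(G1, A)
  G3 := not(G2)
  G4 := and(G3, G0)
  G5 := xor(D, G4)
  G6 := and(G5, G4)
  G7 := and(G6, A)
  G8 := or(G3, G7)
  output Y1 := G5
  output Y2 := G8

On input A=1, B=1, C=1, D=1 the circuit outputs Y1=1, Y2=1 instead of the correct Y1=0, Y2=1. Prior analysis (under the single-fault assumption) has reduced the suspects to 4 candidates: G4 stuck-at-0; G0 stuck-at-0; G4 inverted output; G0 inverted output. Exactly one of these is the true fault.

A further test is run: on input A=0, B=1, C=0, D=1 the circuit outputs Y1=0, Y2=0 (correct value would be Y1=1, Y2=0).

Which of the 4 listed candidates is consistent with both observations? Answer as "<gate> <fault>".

G4 inverted output

Evaluate each candidate on input A=0, B=1, C=0, D=1:
  G4 stuck-at-0: G0=0, G1=1, G2=1, G3=0, G4=0 [stuck-at-0], G5=1, G6=0, G7=0, G8=0 → Y1=1, Y2=0 — eliminated
  G0 stuck-at-0: G0=0 [stuck-at-0], G1=1, G2=1, G3=0, G4=0, G5=1, G6=0, G7=0, G8=0 → Y1=1, Y2=0 — eliminated
  G4 inverted output: G0=0, G1=1, G2=1, G3=0, G4=1 [inverted output], G5=0, G6=0, G7=0, G8=0 → Y1=0, Y2=0 — matches
  G0 inverted output: G0=1 [inverted output], G1=1, G2=1, G3=0, G4=0, G5=1, G6=0, G7=0, G8=0 → Y1=1, Y2=0 — eliminated
Only G4 inverted output reproduces the observed Y1=0, Y2=0.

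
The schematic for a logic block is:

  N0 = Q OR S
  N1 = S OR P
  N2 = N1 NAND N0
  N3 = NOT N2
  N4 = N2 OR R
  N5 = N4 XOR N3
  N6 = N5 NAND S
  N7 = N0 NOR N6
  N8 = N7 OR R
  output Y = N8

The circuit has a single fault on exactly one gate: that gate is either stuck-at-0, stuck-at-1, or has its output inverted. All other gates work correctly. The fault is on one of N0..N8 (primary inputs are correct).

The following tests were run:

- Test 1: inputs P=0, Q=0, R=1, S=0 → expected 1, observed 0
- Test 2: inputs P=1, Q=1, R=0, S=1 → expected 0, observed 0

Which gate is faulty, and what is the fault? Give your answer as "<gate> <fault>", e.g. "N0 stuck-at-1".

Fault-free values for test 1 (P=0, Q=0, R=1, S=0): N0=0, N1=0, N2=1, N3=0, N4=1, N5=1, N6=1, N7=0, N8=1, giving Y=1. Observed 0.
Test 1: faults giving observed 0 are {N8 stuck-at-0, N8 inverted output}.
Test 2 (P=1, Q=1, R=0, S=1): fault-free N0=1, N1=1, N2=0, N3=1, N4=0, N5=1, N6=0, N7=0, N8=0 → 0; observed 0. Eliminates N8 inverted output.
Only N8 stuck-at-0 is consistent with every test.

N8 stuck-at-0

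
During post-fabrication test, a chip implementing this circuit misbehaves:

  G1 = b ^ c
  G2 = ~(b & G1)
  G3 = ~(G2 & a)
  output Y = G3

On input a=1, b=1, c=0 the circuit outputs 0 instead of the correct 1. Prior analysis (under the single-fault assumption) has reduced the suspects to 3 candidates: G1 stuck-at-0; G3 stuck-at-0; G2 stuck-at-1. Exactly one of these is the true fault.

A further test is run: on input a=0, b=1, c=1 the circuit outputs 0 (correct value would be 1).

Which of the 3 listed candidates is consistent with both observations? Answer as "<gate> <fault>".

Evaluate each candidate on input a=0, b=1, c=1:
  G1 stuck-at-0: G1=0 [stuck-at-0], G2=1, G3=1 → 1 — eliminated
  G3 stuck-at-0: G1=0, G2=1, G3=0 [stuck-at-0] → 0 — matches
  G2 stuck-at-1: G1=0, G2=1 [stuck-at-1], G3=1 → 1 — eliminated
Only G3 stuck-at-0 reproduces the observed 0.

G3 stuck-at-0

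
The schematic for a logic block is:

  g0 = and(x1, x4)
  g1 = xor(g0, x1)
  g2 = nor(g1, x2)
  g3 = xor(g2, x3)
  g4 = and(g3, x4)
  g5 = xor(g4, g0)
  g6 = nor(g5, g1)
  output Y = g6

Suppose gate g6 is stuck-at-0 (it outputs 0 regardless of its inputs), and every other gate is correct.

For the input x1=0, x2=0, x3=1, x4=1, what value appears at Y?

0

Propagate with g6 forced: g0=0, g1=0, g2=1, g3=0, g4=0, g5=0, g6=0 [stuck-at-0].
So Y = 0. (Without the fault it would be 1.)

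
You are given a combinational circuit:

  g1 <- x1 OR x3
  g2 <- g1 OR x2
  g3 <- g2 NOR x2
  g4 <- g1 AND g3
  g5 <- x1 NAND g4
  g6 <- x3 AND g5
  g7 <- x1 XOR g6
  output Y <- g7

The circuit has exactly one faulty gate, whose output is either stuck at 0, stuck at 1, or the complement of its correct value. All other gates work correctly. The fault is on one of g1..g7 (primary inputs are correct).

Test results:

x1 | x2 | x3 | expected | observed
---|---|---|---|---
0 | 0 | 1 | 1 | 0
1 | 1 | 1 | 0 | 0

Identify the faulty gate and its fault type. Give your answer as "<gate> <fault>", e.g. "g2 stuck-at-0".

Fault-free values for test 1 (x1=0, x2=0, x3=1): g1=1, g2=1, g3=0, g4=0, g5=1, g6=1, g7=1, giving Y=1. Observed 0.
Test 1: faults giving observed 0 are {g5 stuck-at-0, g5 inverted output, g6 stuck-at-0, g6 inverted output, g7 stuck-at-0, g7 inverted output}.
Test 2 (x1=1, x2=1, x3=1): fault-free g1=1, g2=1, g3=0, g4=0, g5=1, g6=1, g7=0 → 0; observed 0. Eliminates g5 stuck-at-0, g5 inverted output, g6 stuck-at-0, g6 inverted output, g7 inverted output.
Only g7 stuck-at-0 is consistent with every test.

g7 stuck-at-0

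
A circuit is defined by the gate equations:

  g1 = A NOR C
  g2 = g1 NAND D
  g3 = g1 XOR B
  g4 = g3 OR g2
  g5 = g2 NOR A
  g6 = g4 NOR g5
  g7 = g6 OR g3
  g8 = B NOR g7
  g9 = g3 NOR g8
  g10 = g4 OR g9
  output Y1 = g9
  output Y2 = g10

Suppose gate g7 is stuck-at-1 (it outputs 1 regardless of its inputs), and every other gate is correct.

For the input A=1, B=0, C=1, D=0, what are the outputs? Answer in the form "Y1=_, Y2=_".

Propagate with g7 forced: g1=0, g2=1, g3=0, g4=1, g5=0, g6=0, g7=1 [stuck-at-1], g8=0, g9=1, g10=1.
So the outputs are Y1=1, Y2=1. (Without the fault they would be Y1=0, Y2=1.)

Y1=1, Y2=1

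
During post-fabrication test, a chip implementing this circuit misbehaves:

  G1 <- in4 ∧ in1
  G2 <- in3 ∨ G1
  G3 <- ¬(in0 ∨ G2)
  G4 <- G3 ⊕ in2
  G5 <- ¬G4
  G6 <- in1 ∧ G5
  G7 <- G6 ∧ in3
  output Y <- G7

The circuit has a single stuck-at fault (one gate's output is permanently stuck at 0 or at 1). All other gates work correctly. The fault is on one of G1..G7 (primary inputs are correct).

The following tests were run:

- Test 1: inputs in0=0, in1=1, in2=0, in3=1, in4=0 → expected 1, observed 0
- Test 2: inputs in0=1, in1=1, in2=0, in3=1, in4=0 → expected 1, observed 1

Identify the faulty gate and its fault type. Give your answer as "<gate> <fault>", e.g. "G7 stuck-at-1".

G2 stuck-at-0

Fault-free values for test 1 (in0=0, in1=1, in2=0, in3=1, in4=0): G1=0, G2=1, G3=0, G4=0, G5=1, G6=1, G7=1, giving Y=1. Observed 0.
Test 1: faults giving observed 0 are {G2 stuck-at-0, G3 stuck-at-1, G4 stuck-at-1, G5 stuck-at-0, G6 stuck-at-0, G7 stuck-at-0}.
Test 2 (in0=1, in1=1, in2=0, in3=1, in4=0): fault-free G1=0, G2=1, G3=0, G4=0, G5=1, G6=1, G7=1 → 1; observed 1. Eliminates G3 stuck-at-1, G4 stuck-at-1, G5 stuck-at-0, G6 stuck-at-0, G7 stuck-at-0.
Only G2 stuck-at-0 is consistent with every test.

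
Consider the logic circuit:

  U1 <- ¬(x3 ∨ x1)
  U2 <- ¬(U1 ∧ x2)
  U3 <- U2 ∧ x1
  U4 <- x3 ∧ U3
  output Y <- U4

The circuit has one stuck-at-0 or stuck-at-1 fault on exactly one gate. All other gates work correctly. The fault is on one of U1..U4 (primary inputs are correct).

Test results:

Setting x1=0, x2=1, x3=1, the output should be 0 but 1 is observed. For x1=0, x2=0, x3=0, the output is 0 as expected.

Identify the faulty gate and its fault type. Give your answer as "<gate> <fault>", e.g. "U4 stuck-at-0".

U3 stuck-at-1

Fault-free values for test 1 (x1=0, x2=1, x3=1): U1=0, U2=1, U3=0, U4=0, giving Y=0. Observed 1.
Test 1: faults giving observed 1 are {U3 stuck-at-1, U4 stuck-at-1}.
Test 2 (x1=0, x2=0, x3=0): fault-free U1=1, U2=1, U3=0, U4=0 → 0; observed 0. Eliminates U4 stuck-at-1.
Only U3 stuck-at-1 is consistent with every test.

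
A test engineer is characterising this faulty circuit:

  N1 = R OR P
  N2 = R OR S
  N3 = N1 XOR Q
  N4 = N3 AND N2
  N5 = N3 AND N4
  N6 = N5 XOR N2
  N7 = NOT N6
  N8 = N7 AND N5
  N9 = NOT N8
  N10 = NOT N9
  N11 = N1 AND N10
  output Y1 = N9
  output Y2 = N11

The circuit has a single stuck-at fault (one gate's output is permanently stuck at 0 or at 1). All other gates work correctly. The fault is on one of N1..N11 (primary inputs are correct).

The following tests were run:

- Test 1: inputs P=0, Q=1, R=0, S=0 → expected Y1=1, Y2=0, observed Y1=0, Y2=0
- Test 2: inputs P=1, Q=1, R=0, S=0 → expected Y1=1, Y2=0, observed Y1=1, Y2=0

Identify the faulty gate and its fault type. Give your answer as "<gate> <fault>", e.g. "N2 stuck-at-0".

N2 stuck-at-1

Fault-free values for test 1 (P=0, Q=1, R=0, S=0): N1=0, N2=0, N3=1, N4=0, N5=0, N6=0, N7=1, N8=0, N9=1, N10=0, N11=0, giving Y1=1, Y2=0. Observed Y1=0, Y2=0.
Test 1: faults giving observed Y1=0, Y2=0 are {N2 stuck-at-1, N8 stuck-at-1, N9 stuck-at-0}.
Test 2 (P=1, Q=1, R=0, S=0): fault-free N1=1, N2=0, N3=0, N4=0, N5=0, N6=0, N7=1, N8=0, N9=1, N10=0, N11=0 → Y1=1, Y2=0; observed Y1=1, Y2=0. Eliminates N8 stuck-at-1, N9 stuck-at-0.
Only N2 stuck-at-1 is consistent with every test.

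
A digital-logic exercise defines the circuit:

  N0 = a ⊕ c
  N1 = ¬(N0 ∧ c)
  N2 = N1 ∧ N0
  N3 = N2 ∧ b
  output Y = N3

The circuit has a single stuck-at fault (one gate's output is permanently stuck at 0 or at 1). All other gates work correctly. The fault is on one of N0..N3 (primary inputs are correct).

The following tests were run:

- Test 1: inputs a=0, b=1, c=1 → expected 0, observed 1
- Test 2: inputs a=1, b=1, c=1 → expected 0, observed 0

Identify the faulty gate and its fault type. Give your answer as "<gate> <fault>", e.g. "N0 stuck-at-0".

N1 stuck-at-1

Fault-free values for test 1 (a=0, b=1, c=1): N0=1, N1=0, N2=0, N3=0, giving Y=0. Observed 1.
Test 1: faults giving observed 1 are {N1 stuck-at-1, N2 stuck-at-1, N3 stuck-at-1}.
Test 2 (a=1, b=1, c=1): fault-free N0=0, N1=1, N2=0, N3=0 → 0; observed 0. Eliminates N2 stuck-at-1, N3 stuck-at-1.
Only N1 stuck-at-1 is consistent with every test.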